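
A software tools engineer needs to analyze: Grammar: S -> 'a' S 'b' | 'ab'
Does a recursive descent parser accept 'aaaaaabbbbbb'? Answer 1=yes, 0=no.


Grammar accepts strings of the form a^n b^n (n >= 1)
Word: 'aaaaaabbbbbb'
Counting: 6 a's and 6 b's
Check: 6 == 6? Yes
Derivation (S -> aSb applied 5 time(s), then S -> ab): S => aSb => aaSbb => aaaSbbb => aaaaSbbbb => aaaaaSbbbbb => aaaaaabbbbbb
Accepted

1


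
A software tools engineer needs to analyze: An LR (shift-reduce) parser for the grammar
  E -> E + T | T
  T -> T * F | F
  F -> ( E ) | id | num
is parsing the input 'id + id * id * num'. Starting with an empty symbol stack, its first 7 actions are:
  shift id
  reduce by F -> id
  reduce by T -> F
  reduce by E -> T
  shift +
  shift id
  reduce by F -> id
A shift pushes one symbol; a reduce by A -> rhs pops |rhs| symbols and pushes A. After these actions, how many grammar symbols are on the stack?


Tracking the symbol stack through each action:
  Action 1: shift 'id' : push -> stack = [id] (size 1)
  Action 2: reduce by F -> id : pop 1, push F -> stack = [F] (size 1)
  Action 3: reduce by T -> F : pop 1, push T -> stack = [T] (size 1)
  Action 4: reduce by E -> T : pop 1, push E -> stack = [E] (size 1)
  Action 5: shift '+' : push -> stack = [E, +] (size 2)
  Action 6: shift 'id' : push -> stack = [E, +, id] (size 3)
  Action 7: reduce by F -> id : pop 1, push F -> stack = [E, +, F] (size 3)
Final stack size: 3

3


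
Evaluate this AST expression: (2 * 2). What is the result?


Expression: (2 * 2)
Evaluating step by step:
  2 * 2 = 4
Result: 4

4


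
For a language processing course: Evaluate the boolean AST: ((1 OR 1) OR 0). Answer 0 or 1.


Step 1: Evaluate inner node
  1 OR 1 = 1
Step 2: Evaluate root node
  1 OR 0 = 1

1


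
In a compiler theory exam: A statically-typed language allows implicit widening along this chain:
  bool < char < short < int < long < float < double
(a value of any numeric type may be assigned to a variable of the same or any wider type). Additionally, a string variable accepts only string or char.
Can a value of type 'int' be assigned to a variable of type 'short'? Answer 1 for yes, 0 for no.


Target variable type: short
Source value type: int
Numeric ranks: int=3, short=2
Widening allowed iff rank(source) <= rank(target): 3 <= 2? No
Result: 0

0


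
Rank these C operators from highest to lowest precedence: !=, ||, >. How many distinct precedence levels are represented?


Looking up precedence for each operator:
  != -> precedence 3
  || -> precedence 1
  > -> precedence 4
Sorted highest to lowest: >, !=, ||
Distinct precedence values: [4, 3, 1]
Number of distinct levels: 3

3


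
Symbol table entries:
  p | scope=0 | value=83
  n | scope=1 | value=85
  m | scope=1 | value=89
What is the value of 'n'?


Searching symbol table for 'n':
  p | scope=0 | value=83
  n | scope=1 | value=85 <- MATCH
  m | scope=1 | value=89
Found 'n' at scope 1 with value 85

85


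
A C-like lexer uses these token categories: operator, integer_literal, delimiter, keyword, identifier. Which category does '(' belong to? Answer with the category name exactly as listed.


Token: '('
Checking categories:
  identifier: no
  integer_literal: no
  operator: no
  keyword: no
  delimiter: YES
Category: delimiter

delimiter


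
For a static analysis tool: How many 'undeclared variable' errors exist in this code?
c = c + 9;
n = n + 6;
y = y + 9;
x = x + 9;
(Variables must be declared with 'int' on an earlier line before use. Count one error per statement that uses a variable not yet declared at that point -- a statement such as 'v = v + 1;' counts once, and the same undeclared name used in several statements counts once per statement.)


Scanning code line by line:
  Line 1: use 'c' -> ERROR (undeclared)
  Line 2: use 'n' -> ERROR (undeclared)
  Line 3: use 'y' -> ERROR (undeclared)
  Line 4: use 'x' -> ERROR (undeclared)
Total undeclared variable errors: 4

4


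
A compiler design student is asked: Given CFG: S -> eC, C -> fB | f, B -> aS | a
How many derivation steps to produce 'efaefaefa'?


Grammar: S -> eC, C -> fB | f, B -> aS | a
Deriving 'efaefaefa':
Step 1: S -> eC => eC
Step 2: C -> fB => efB
Step 3: B -> aS => efaS
Step 4: S -> eC => efaeC
Step 5: C -> fB => efaefB
Step 6: B -> aS => efaefaS
Step 7: S -> eC => efaefaeC
Step 8: C -> fB => efaefaefB
Step 9: B -> a => efaefaefa
Total derivation steps: 9

9


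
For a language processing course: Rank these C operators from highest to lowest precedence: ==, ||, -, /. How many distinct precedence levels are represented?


Looking up precedence for each operator:
  == -> precedence 3
  || -> precedence 1
  - -> precedence 5
  / -> precedence 6
Sorted highest to lowest: /, -, ==, ||
Distinct precedence values: [6, 5, 3, 1]
Number of distinct levels: 4

4


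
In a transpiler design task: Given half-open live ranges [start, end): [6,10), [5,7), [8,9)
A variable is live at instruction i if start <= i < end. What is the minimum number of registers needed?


Live ranges:
  Var0: [6, 10)
  Var1: [5, 7)
  Var2: [8, 9)
Sweep-line events (position, delta, active):
  pos=5 start -> active=1
  pos=6 start -> active=2
  pos=7 end -> active=1
  pos=8 start -> active=2
  pos=9 end -> active=1
  pos=10 end -> active=0
Maximum simultaneous active: 2
Minimum registers needed: 2

2


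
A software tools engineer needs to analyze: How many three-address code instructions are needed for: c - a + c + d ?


Expression: c - a + c + d
Generating three-address code (respecting * over +/- precedence):
  Instruction 1: t1 = c - a
  Instruction 2: t2 = t1 + c
  Instruction 3: t3 = t2 + d
Total instructions: 3

3


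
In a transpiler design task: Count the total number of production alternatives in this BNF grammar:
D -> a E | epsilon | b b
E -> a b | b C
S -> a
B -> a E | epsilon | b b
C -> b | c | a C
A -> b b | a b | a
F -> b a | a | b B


Counting alternatives per rule:
  D: 3 alternative(s)
  E: 2 alternative(s)
  S: 1 alternative(s)
  B: 3 alternative(s)
  C: 3 alternative(s)
  A: 3 alternative(s)
  F: 3 alternative(s)
Sum: 3 + 2 + 1 + 3 + 3 + 3 + 3 = 18

18


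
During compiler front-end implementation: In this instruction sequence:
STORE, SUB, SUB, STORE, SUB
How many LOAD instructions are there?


Scanning instruction sequence for LOAD:
  Position 1: STORE
  Position 2: SUB
  Position 3: SUB
  Position 4: STORE
  Position 5: SUB
Matches at positions: []
Total LOAD count: 0

0


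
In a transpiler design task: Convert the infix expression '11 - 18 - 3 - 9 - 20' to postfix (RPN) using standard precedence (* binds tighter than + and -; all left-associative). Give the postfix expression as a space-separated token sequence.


Applying the shunting-yard algorithm:
  Operand 11 -> output
  Push '-' onto operator stack -> op-stack: [-]
  Operand 18 -> output
  See '-' (prec 1); top '-' (prec 1) >= it -> pop '-' to output
  Push '-' onto operator stack -> op-stack: [-]
  Operand 3 -> output
  See '-' (prec 1); top '-' (prec 1) >= it -> pop '-' to output
  Push '-' onto operator stack -> op-stack: [-]
  Operand 9 -> output
  See '-' (prec 1); top '-' (prec 1) >= it -> pop '-' to output
  Push '-' onto operator stack -> op-stack: [-]
  Operand 20 -> output
  End of input: pop '-' to output
Postfix result: 11 18 - 3 - 9 - 20 -

11 18 - 3 - 9 - 20 -


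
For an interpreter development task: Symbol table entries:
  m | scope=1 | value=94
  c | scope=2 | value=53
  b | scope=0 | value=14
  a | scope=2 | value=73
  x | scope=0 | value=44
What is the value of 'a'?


Searching symbol table for 'a':
  m | scope=1 | value=94
  c | scope=2 | value=53
  b | scope=0 | value=14
  a | scope=2 | value=73 <- MATCH
  x | scope=0 | value=44
Found 'a' at scope 2 with value 73

73


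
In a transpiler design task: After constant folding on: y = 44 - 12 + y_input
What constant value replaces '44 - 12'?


Identifying constant sub-expression:
  Original: y = 44 - 12 + y_input
  44 and 12 are both compile-time constants
  Evaluating: 44 - 12 = 32
  After folding: y = 32 + y_input

32


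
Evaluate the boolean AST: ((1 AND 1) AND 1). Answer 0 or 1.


Step 1: Evaluate inner node
  1 AND 1 = 1
Step 2: Evaluate root node
  1 AND 1 = 1

1


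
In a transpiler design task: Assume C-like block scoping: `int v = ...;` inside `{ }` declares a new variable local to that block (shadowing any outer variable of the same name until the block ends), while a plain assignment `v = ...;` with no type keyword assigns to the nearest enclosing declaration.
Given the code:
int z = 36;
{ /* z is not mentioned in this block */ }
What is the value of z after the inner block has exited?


Analyzing scoping rules:
Outer scope: declares z = 36
Inner block: z is neither redeclared nor assigned -> unchanged
After the block -> 36
Result: 36

36


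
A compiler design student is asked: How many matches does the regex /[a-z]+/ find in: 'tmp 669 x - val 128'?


Pattern: /[a-z]+/ (identifiers)
Input: 'tmp 669 x - val 128'
Scanning for matches:
  Match 1: 'tmp'
  Match 2: 'x'
  Match 3: 'val'
Total matches: 3

3


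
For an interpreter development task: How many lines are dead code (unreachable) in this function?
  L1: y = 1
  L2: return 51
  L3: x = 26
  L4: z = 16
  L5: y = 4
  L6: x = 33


Analyzing control flow:
  L1: reachable (before return)
  L2: reachable (return statement)
  L3: DEAD (after return at L2)
  L4: DEAD (after return at L2)
  L5: DEAD (after return at L2)
  L6: DEAD (after return at L2)
Return at L2, total lines = 6
Dead lines: L3 through L6
Count: 4

4


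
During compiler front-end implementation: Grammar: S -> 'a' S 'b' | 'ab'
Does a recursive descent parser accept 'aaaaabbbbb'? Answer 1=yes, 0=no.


Grammar accepts strings of the form a^n b^n (n >= 1)
Word: 'aaaaabbbbb'
Counting: 5 a's and 5 b's
Check: 5 == 5? Yes
Derivation (S -> aSb applied 4 time(s), then S -> ab): S => aSb => aaSbb => aaaSbbb => aaaaSbbbb => aaaaabbbbb
Accepted

1


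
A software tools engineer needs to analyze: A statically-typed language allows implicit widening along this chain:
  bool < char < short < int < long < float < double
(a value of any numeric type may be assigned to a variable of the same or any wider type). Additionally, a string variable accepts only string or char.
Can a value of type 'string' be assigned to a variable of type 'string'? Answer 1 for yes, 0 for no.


Target variable type: string
Source value type: string
Rule: string accepts only {string, char}
  source 'string' in {string, char}? Yes
Result: 1

1


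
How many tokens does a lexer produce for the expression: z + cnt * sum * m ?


Scanning 'z + cnt * sum * m'
Token 1: 'z' -> identifier
Token 2: '+' -> operator
Token 3: 'cnt' -> identifier
Token 4: '*' -> operator
Token 5: 'sum' -> identifier
Token 6: '*' -> operator
Token 7: 'm' -> identifier
Total tokens: 7

7


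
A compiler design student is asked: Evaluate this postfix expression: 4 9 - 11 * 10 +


Processing tokens left to right:
Push 4, Push 9
Pop 4 and 9, compute 4 - 9 = -5, push -5
Push 11
Pop -5 and 11, compute -5 * 11 = -55, push -55
Push 10
Pop -55 and 10, compute -55 + 10 = -45, push -45
Stack result: -45

-45


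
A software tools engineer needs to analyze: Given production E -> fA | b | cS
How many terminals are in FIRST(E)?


Production: E -> fA | b | cS
Examining each alternative for leading terminals:
  E -> fA : first terminal = 'f'
  E -> b : first terminal = 'b'
  E -> cS : first terminal = 'c'
FIRST(E) = {b, c, f}
Count: 3

3


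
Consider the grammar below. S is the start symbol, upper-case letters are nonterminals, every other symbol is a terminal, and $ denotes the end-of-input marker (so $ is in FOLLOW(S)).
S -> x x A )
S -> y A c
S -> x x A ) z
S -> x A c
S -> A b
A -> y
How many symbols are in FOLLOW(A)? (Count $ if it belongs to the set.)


S is the start symbol and does not occur in any rule body, so FOLLOW(S) = {$}.
Examining every occurrence of A in a rule body:
  S -> x x A ) : A is followed by terminal ')' -> add ')'
  S -> y A c : A is followed by terminal 'c' -> add 'c'
  S -> x x A ) z : A is followed by terminal ')' -> add ')' (already in the set)
  S -> x A c : A is followed by terminal 'c' -> add 'c' (already in the set)
  S -> A b : A is followed by terminal 'b' -> add 'b'
  A -> y : A does not occur in the body -> contributes nothing
FOLLOW(A) = {), b, c}
Count: 3

3


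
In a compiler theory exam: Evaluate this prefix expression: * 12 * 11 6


Parsing prefix expression: * 12 * 11 6
Step 1: Innermost operation '* 11 6'
  11 * 6 = 66
Step 2: Outer operation '* 12 [66]'
  12 * 66 = 792

792


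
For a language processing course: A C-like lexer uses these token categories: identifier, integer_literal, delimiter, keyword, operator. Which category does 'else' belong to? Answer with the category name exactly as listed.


Token: 'else'
Checking categories:
  identifier: no
  integer_literal: no
  operator: no
  keyword: YES
  delimiter: no
Category: keyword

keyword


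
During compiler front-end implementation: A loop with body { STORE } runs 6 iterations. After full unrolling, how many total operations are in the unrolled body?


Loop body operations: STORE (1 op per iteration)
Unrolling 6 iterations:
  Iteration 1: STORE (1 ops)
  Iteration 2: STORE (1 ops)
  Iteration 3: STORE (1 ops)
  Iteration 4: STORE (1 ops)
  Iteration 5: STORE (1 ops)
  Iteration 6: STORE (1 ops)
Total: 6 iterations * 1 ops/iter = 6 operations

6


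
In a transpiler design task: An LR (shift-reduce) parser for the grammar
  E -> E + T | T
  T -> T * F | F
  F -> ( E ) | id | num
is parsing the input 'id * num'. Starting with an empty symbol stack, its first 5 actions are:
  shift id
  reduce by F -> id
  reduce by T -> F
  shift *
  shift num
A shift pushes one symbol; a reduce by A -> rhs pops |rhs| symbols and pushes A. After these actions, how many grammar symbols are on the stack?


Tracking the symbol stack through each action:
  Action 1: shift 'id' : push -> stack = [id] (size 1)
  Action 2: reduce by F -> id : pop 1, push F -> stack = [F] (size 1)
  Action 3: reduce by T -> F : pop 1, push T -> stack = [T] (size 1)
  Action 4: shift '*' : push -> stack = [T, *] (size 2)
  Action 5: shift 'num' : push -> stack = [T, *, num] (size 3)
Final stack size: 3

3


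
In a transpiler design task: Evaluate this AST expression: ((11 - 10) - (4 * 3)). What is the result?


Expression: ((11 - 10) - (4 * 3))
Evaluating step by step:
  11 - 10 = 1
  4 * 3 = 12
  1 - 12 = -11
Result: -11

-11


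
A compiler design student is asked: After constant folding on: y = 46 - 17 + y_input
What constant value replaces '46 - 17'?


Identifying constant sub-expression:
  Original: y = 46 - 17 + y_input
  46 and 17 are both compile-time constants
  Evaluating: 46 - 17 = 29
  After folding: y = 29 + y_input

29


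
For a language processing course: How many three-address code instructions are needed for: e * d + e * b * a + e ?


Expression: e * d + e * b * a + e
Generating three-address code (respecting * over +/- precedence):
  Instruction 1: t1 = e * d
  Instruction 2: t2 = e * b
  Instruction 3: t3 = t2 * a
  Instruction 4: t4 = t1 + t3
  Instruction 5: t5 = t4 + e
Total instructions: 5

5


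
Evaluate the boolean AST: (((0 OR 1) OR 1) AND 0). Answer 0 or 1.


Step 1: Evaluate inner node
  0 OR 1 = 1
Step 2: Evaluate next node
  1 OR 1 = 1
Step 3: Evaluate root node
  1 AND 0 = 0

0


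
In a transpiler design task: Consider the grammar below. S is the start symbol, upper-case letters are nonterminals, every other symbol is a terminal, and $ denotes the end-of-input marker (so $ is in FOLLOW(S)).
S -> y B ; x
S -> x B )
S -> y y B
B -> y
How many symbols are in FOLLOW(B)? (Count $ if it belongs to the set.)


S is the start symbol and does not occur in any rule body, so FOLLOW(S) = {$}.
Examining every occurrence of B in a rule body:
  S -> y B ; x : B is followed by terminal ';' -> add ';'
  S -> x B ) : B is followed by terminal ')' -> add ')'
  S -> y y B : B is at the right end -> add FOLLOW(S) = {$}
  B -> y : B does not occur in the body -> contributes nothing
FOLLOW(B) = {), ;, $}
Count: 3

3


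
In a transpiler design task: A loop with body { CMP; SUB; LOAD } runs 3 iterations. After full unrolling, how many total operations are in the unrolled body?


Loop body operations: CMP, SUB, LOAD (3 ops per iteration)
Unrolling 3 iterations:
  Iteration 1: CMP, SUB, LOAD (3 ops)
  Iteration 2: CMP, SUB, LOAD (3 ops)
  Iteration 3: CMP, SUB, LOAD (3 ops)
Total: 3 iterations * 3 ops/iter = 9 operations

9


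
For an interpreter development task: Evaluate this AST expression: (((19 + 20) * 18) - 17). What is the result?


Expression: (((19 + 20) * 18) - 17)
Evaluating step by step:
  19 + 20 = 39
  39 * 18 = 702
  702 - 17 = 685
Result: 685

685


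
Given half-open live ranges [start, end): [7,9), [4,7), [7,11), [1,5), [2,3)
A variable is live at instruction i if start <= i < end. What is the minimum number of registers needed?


Live ranges:
  Var0: [7, 9)
  Var1: [4, 7)
  Var2: [7, 11)
  Var3: [1, 5)
  Var4: [2, 3)
Sweep-line events (position, delta, active):
  pos=1 start -> active=1
  pos=2 start -> active=2
  pos=3 end -> active=1
  pos=4 start -> active=2
  pos=5 end -> active=1
  pos=7 end -> active=0
  pos=7 start -> active=1
  pos=7 start -> active=2
  pos=9 end -> active=1
  pos=11 end -> active=0
Maximum simultaneous active: 2
Minimum registers needed: 2

2


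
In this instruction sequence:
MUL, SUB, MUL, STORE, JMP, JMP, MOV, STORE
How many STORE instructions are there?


Scanning instruction sequence for STORE:
  Position 1: MUL
  Position 2: SUB
  Position 3: MUL
  Position 4: STORE <- MATCH
  Position 5: JMP
  Position 6: JMP
  Position 7: MOV
  Position 8: STORE <- MATCH
Matches at positions: [4, 8]
Total STORE count: 2

2


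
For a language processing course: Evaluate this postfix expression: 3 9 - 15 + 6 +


Processing tokens left to right:
Push 3, Push 9
Pop 3 and 9, compute 3 - 9 = -6, push -6
Push 15
Pop -6 and 15, compute -6 + 15 = 9, push 9
Push 6
Pop 9 and 6, compute 9 + 6 = 15, push 15
Stack result: 15

15


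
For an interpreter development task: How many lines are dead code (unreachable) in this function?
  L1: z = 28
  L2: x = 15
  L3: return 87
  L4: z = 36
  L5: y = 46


Analyzing control flow:
  L1: reachable (before return)
  L2: reachable (before return)
  L3: reachable (return statement)
  L4: DEAD (after return at L3)
  L5: DEAD (after return at L3)
Return at L3, total lines = 5
Dead lines: L4 through L5
Count: 2

2


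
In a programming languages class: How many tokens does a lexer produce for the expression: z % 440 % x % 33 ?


Scanning 'z % 440 % x % 33'
Token 1: 'z' -> identifier
Token 2: '%' -> operator
Token 3: '440' -> integer_literal
Token 4: '%' -> operator
Token 5: 'x' -> identifier
Token 6: '%' -> operator
Token 7: '33' -> integer_literal
Total tokens: 7

7


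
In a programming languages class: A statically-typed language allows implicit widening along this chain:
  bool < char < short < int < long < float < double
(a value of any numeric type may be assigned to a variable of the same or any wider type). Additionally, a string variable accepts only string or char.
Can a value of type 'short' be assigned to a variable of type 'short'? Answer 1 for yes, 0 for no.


Target variable type: short
Source value type: short
Numeric ranks: short=2, short=2
Widening allowed iff rank(source) <= rank(target): 2 <= 2? Yes
Result: 1

1


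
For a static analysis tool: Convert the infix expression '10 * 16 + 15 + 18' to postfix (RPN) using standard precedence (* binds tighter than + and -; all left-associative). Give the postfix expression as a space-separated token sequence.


Applying the shunting-yard algorithm:
  Operand 10 -> output
  Push '*' onto operator stack -> op-stack: [*]
  Operand 16 -> output
  See '+' (prec 1); top '*' (prec 2) >= it -> pop '*' to output
  Push '+' onto operator stack -> op-stack: [+]
  Operand 15 -> output
  See '+' (prec 1); top '+' (prec 1) >= it -> pop '+' to output
  Push '+' onto operator stack -> op-stack: [+]
  Operand 18 -> output
  End of input: pop '+' to output
Postfix result: 10 16 * 15 + 18 +

10 16 * 15 + 18 +


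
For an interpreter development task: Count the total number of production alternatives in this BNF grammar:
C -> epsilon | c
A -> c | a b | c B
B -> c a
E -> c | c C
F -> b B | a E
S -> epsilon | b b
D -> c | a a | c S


Counting alternatives per rule:
  C: 2 alternative(s)
  A: 3 alternative(s)
  B: 1 alternative(s)
  E: 2 alternative(s)
  F: 2 alternative(s)
  S: 2 alternative(s)
  D: 3 alternative(s)
Sum: 2 + 3 + 1 + 2 + 2 + 2 + 3 = 15

15


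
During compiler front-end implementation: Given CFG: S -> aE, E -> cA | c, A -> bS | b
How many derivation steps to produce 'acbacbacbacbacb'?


Grammar: S -> aE, E -> cA | c, A -> bS | b
Deriving 'acbacbacbacbacb':
Step 1: S -> aE => aE
Step 2: E -> cA => acA
Step 3: A -> bS => acbS
Step 4: S -> aE => acbaE
Step 5: E -> cA => acbacA
Step 6: A -> bS => acbacbS
Step 7: S -> aE => acbacbaE
Step 8: E -> cA => acbacbacA
Step 9: A -> bS => acbacbacbS
Step 10: S -> aE => acbacbacbaE
Step 11: E -> cA => acbacbacbacA
Step 12: A -> bS => acbacbacbacbS
Step 13: S -> aE => acbacbacbacbaE
Step 14: E -> cA => acbacbacbacbacA
Step 15: A -> b => acbacbacbacbacb
Total derivation steps: 15

15


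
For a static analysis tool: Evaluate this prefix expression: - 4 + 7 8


Parsing prefix expression: - 4 + 7 8
Step 1: Innermost operation '+ 7 8'
  7 + 8 = 15
Step 2: Outer operation '- 4 [15]'
  4 - 15 = -11

-11


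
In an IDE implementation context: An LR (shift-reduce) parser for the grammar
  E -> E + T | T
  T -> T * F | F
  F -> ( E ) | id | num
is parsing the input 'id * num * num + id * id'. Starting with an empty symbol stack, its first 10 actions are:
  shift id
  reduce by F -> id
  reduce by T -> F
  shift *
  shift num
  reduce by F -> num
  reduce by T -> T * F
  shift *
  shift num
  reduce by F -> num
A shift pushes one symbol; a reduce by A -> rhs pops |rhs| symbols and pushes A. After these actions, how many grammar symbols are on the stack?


Tracking the symbol stack through each action:
  Action 1: shift 'id' : push -> stack = [id] (size 1)
  Action 2: reduce by F -> id : pop 1, push F -> stack = [F] (size 1)
  Action 3: reduce by T -> F : pop 1, push T -> stack = [T] (size 1)
  Action 4: shift '*' : push -> stack = [T, *] (size 2)
  Action 5: shift 'num' : push -> stack = [T, *, num] (size 3)
  Action 6: reduce by F -> num : pop 1, push F -> stack = [T, *, F] (size 3)
  Action 7: reduce by T -> T * F : pop 3, push T -> stack = [T] (size 1)
  Action 8: shift '*' : push -> stack = [T, *] (size 2)
  Action 9: shift 'num' : push -> stack = [T, *, num] (size 3)
  Action 10: reduce by F -> num : pop 1, push F -> stack = [T, *, F] (size 3)
Final stack size: 3

3


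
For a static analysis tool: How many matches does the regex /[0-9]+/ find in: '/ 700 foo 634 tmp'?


Pattern: /[0-9]+/ (int literals)
Input: '/ 700 foo 634 tmp'
Scanning for matches:
  Match 1: '700'
  Match 2: '634'
Total matches: 2

2


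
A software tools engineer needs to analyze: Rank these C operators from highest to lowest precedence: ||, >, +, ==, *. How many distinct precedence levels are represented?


Looking up precedence for each operator:
  || -> precedence 1
  > -> precedence 4
  + -> precedence 5
  == -> precedence 3
  * -> precedence 6
Sorted highest to lowest: *, +, >, ==, ||
Distinct precedence values: [6, 5, 4, 3, 1]
Number of distinct levels: 5

5


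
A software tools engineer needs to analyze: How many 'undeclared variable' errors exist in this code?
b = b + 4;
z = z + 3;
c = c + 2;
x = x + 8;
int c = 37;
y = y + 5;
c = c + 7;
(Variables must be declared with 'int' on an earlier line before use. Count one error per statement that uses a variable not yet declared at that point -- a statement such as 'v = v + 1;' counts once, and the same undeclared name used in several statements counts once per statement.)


Scanning code line by line:
  Line 1: use 'b' -> ERROR (undeclared)
  Line 2: use 'z' -> ERROR (undeclared)
  Line 3: use 'c' -> ERROR (undeclared)
  Line 4: use 'x' -> ERROR (undeclared)
  Line 5: declare 'c' -> declared = ['c']
  Line 6: use 'y' -> ERROR (undeclared)
  Line 7: use 'c' -> OK (declared)
Total undeclared variable errors: 5

5


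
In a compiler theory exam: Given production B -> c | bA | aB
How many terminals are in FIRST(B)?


Production: B -> c | bA | aB
Examining each alternative for leading terminals:
  B -> c : first terminal = 'c'
  B -> bA : first terminal = 'b'
  B -> aB : first terminal = 'a'
FIRST(B) = {a, b, c}
Count: 3

3


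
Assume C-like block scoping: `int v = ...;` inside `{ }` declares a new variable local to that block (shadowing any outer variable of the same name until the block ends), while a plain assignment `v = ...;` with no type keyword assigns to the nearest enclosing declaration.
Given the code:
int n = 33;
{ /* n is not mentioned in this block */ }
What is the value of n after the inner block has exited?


Analyzing scoping rules:
Outer scope: declares n = 33
Inner block: n is neither redeclared nor assigned -> unchanged
After the block -> 33
Result: 33

33


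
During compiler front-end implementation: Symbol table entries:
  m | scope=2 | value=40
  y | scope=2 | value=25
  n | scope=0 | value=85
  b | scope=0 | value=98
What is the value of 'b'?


Searching symbol table for 'b':
  m | scope=2 | value=40
  y | scope=2 | value=25
  n | scope=0 | value=85
  b | scope=0 | value=98 <- MATCH
Found 'b' at scope 0 with value 98

98


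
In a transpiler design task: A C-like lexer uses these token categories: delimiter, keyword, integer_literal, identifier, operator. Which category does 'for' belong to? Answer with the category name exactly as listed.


Token: 'for'
Checking categories:
  identifier: no
  integer_literal: no
  operator: no
  keyword: YES
  delimiter: no
Category: keyword

keyword


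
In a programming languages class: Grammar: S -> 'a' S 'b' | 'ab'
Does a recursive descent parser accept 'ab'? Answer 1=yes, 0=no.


Grammar accepts strings of the form a^n b^n (n >= 1)
Word: 'ab'
Counting: 1 a's and 1 b's
Check: 1 == 1? Yes
Derivation (S -> aSb applied 0 time(s), then S -> ab): S => ab
Accepted

1


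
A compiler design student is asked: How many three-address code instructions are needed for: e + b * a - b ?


Expression: e + b * a - b
Generating three-address code (respecting * over +/- precedence):
  Instruction 1: t1 = b * a
  Instruction 2: t2 = e + t1
  Instruction 3: t3 = t2 - b
Total instructions: 3

3


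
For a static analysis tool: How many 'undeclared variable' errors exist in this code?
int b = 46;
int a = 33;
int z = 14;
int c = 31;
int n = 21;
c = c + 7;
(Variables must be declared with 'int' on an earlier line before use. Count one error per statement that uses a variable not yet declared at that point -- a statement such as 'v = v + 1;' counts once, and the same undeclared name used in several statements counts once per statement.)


Scanning code line by line:
  Line 1: declare 'b' -> declared = ['b']
  Line 2: declare 'a' -> declared = ['a', 'b']
  Line 3: declare 'z' -> declared = ['a', 'b', 'z']
  Line 4: declare 'c' -> declared = ['a', 'b', 'c', 'z']
  Line 5: declare 'n' -> declared = ['a', 'b', 'c', 'n', 'z']
  Line 6: use 'c' -> OK (declared)
Total undeclared variable errors: 0

0


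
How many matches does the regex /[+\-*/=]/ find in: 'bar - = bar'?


Pattern: /[+\-*/=]/ (operators)
Input: 'bar - = bar'
Scanning for matches:
  Match 1: '-'
  Match 2: '='
Total matches: 2

2


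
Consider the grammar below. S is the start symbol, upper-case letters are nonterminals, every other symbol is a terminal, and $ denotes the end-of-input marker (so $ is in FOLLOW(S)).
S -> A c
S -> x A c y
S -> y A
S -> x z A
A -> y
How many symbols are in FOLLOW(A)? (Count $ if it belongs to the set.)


S is the start symbol and does not occur in any rule body, so FOLLOW(S) = {$}.
Examining every occurrence of A in a rule body:
  S -> A c : A is followed by terminal 'c' -> add 'c'
  S -> x A c y : A is followed by terminal 'c' -> add 'c' (already in the set)
  S -> y A : A is at the right end -> add FOLLOW(S) = {$}
  S -> x z A : A is at the right end -> add FOLLOW(S) = {$} (already in the set)
  A -> y : A does not occur in the body -> contributes nothing
FOLLOW(A) = {c, $}
Count: 2

2


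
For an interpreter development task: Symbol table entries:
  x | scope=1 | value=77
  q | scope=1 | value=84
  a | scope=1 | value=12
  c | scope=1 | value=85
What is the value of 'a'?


Searching symbol table for 'a':
  x | scope=1 | value=77
  q | scope=1 | value=84
  a | scope=1 | value=12 <- MATCH
  c | scope=1 | value=85
Found 'a' at scope 1 with value 12

12


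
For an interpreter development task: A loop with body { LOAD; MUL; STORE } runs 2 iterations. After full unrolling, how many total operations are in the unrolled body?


Loop body operations: LOAD, MUL, STORE (3 ops per iteration)
Unrolling 2 iterations:
  Iteration 1: LOAD, MUL, STORE (3 ops)
  Iteration 2: LOAD, MUL, STORE (3 ops)
Total: 2 iterations * 3 ops/iter = 6 operations

6


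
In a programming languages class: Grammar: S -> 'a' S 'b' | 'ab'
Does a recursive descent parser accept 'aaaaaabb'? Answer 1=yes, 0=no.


Grammar accepts strings of the form a^n b^n (n >= 1)
Word: 'aaaaaabb'
Counting: 6 a's and 2 b's
Check: 6 == 2? No
Mismatch: a-count != b-count
Rejected

0


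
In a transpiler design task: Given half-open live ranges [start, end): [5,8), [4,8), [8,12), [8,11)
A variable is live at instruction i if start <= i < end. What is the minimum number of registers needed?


Live ranges:
  Var0: [5, 8)
  Var1: [4, 8)
  Var2: [8, 12)
  Var3: [8, 11)
Sweep-line events (position, delta, active):
  pos=4 start -> active=1
  pos=5 start -> active=2
  pos=8 end -> active=1
  pos=8 end -> active=0
  pos=8 start -> active=1
  pos=8 start -> active=2
  pos=11 end -> active=1
  pos=12 end -> active=0
Maximum simultaneous active: 2
Minimum registers needed: 2

2


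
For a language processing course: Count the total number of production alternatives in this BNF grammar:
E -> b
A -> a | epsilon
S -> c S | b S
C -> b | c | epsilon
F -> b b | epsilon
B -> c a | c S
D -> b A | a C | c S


Counting alternatives per rule:
  E: 1 alternative(s)
  A: 2 alternative(s)
  S: 2 alternative(s)
  C: 3 alternative(s)
  F: 2 alternative(s)
  B: 2 alternative(s)
  D: 3 alternative(s)
Sum: 1 + 2 + 2 + 3 + 2 + 2 + 3 = 15

15


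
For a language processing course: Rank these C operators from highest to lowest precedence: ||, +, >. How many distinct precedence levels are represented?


Looking up precedence for each operator:
  || -> precedence 1
  + -> precedence 5
  > -> precedence 4
Sorted highest to lowest: +, >, ||
Distinct precedence values: [5, 4, 1]
Number of distinct levels: 3

3


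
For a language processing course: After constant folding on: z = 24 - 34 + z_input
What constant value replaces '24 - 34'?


Identifying constant sub-expression:
  Original: z = 24 - 34 + z_input
  24 and 34 are both compile-time constants
  Evaluating: 24 - 34 = -10
  After folding: z = -10 + z_input

-10


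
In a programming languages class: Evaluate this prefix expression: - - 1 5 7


Parsing prefix expression: - - 1 5 7
Step 1: Innermost operation '- 1 5'
  1 - 5 = -4
Step 2: Outer operation '- [-4] 7'
  -4 - 7 = -11

-11


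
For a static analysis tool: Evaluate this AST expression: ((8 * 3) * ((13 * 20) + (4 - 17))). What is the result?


Expression: ((8 * 3) * ((13 * 20) + (4 - 17)))
Evaluating step by step:
  8 * 3 = 24
  13 * 20 = 260
  4 - 17 = -13
  260 + -13 = 247
  24 * 247 = 5928
Result: 5928

5928


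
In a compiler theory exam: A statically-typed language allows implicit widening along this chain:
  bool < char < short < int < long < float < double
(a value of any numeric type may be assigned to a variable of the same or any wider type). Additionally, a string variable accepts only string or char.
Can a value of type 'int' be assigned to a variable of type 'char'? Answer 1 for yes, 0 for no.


Target variable type: char
Source value type: int
Numeric ranks: int=3, char=1
Widening allowed iff rank(source) <= rank(target): 3 <= 1? No
Result: 0

0


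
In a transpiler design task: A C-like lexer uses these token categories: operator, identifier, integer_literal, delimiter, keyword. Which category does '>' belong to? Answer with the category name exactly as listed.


Token: '>'
Checking categories:
  identifier: no
  integer_literal: no
  operator: YES
  keyword: no
  delimiter: no
Category: operator

operator


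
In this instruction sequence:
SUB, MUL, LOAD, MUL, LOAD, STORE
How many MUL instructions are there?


Scanning instruction sequence for MUL:
  Position 1: SUB
  Position 2: MUL <- MATCH
  Position 3: LOAD
  Position 4: MUL <- MATCH
  Position 5: LOAD
  Position 6: STORE
Matches at positions: [2, 4]
Total MUL count: 2

2


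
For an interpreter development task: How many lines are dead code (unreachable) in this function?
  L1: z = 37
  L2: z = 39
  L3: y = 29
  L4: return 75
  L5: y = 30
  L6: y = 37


Analyzing control flow:
  L1: reachable (before return)
  L2: reachable (before return)
  L3: reachable (before return)
  L4: reachable (return statement)
  L5: DEAD (after return at L4)
  L6: DEAD (after return at L4)
Return at L4, total lines = 6
Dead lines: L5 through L6
Count: 2

2


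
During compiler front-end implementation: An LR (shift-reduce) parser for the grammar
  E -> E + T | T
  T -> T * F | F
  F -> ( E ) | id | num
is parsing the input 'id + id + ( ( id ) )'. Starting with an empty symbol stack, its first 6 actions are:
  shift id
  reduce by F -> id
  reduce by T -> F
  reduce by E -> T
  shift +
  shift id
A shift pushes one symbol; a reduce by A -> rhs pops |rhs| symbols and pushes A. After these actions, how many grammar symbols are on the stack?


Tracking the symbol stack through each action:
  Action 1: shift 'id' : push -> stack = [id] (size 1)
  Action 2: reduce by F -> id : pop 1, push F -> stack = [F] (size 1)
  Action 3: reduce by T -> F : pop 1, push T -> stack = [T] (size 1)
  Action 4: reduce by E -> T : pop 1, push E -> stack = [E] (size 1)
  Action 5: shift '+' : push -> stack = [E, +] (size 2)
  Action 6: shift 'id' : push -> stack = [E, +, id] (size 3)
Final stack size: 3

3


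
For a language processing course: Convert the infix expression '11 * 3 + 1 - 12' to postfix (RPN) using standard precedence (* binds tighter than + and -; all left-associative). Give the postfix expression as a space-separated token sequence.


Applying the shunting-yard algorithm:
  Operand 11 -> output
  Push '*' onto operator stack -> op-stack: [*]
  Operand 3 -> output
  See '+' (prec 1); top '*' (prec 2) >= it -> pop '*' to output
  Push '+' onto operator stack -> op-stack: [+]
  Operand 1 -> output
  See '-' (prec 1); top '+' (prec 1) >= it -> pop '+' to output
  Push '-' onto operator stack -> op-stack: [-]
  Operand 12 -> output
  End of input: pop '-' to output
Postfix result: 11 3 * 1 + 12 -

11 3 * 1 + 12 -


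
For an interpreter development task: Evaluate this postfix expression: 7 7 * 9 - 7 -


Processing tokens left to right:
Push 7, Push 7
Pop 7 and 7, compute 7 * 7 = 49, push 49
Push 9
Pop 49 and 9, compute 49 - 9 = 40, push 40
Push 7
Pop 40 and 7, compute 40 - 7 = 33, push 33
Stack result: 33

33


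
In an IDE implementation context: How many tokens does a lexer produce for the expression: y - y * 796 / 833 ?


Scanning 'y - y * 796 / 833'
Token 1: 'y' -> identifier
Token 2: '-' -> operator
Token 3: 'y' -> identifier
Token 4: '*' -> operator
Token 5: '796' -> integer_literal
Token 6: '/' -> operator
Token 7: '833' -> integer_literal
Total tokens: 7

7


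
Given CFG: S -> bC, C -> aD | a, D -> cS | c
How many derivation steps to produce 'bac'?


Grammar: S -> bC, C -> aD | a, D -> cS | c
Deriving 'bac':
Step 1: S -> bC => bC
Step 2: C -> aD => baD
Step 3: D -> c => bac
Total derivation steps: 3

3


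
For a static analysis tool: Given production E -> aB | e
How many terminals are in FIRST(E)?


Production: E -> aB | e
Examining each alternative for leading terminals:
  E -> aB : first terminal = 'a'
  E -> e : first terminal = 'e'
FIRST(E) = {a, e}
Count: 2

2


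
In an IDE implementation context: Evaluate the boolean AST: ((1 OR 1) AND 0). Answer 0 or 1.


Step 1: Evaluate inner node
  1 OR 1 = 1
Step 2: Evaluate root node
  1 AND 0 = 0

0


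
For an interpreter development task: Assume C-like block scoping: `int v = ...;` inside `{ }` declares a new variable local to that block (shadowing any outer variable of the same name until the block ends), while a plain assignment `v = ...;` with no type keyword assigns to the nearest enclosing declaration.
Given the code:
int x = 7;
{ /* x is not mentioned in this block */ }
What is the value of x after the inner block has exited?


Analyzing scoping rules:
Outer scope: declares x = 7
Inner block: x is neither redeclared nor assigned -> unchanged
After the block -> 7
Result: 7

7


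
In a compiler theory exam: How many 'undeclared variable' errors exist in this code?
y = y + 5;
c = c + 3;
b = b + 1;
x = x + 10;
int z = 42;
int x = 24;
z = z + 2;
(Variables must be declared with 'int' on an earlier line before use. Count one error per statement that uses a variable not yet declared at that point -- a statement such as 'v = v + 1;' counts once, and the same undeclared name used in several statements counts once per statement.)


Scanning code line by line:
  Line 1: use 'y' -> ERROR (undeclared)
  Line 2: use 'c' -> ERROR (undeclared)
  Line 3: use 'b' -> ERROR (undeclared)
  Line 4: use 'x' -> ERROR (undeclared)
  Line 5: declare 'z' -> declared = ['z']
  Line 6: declare 'x' -> declared = ['x', 'z']
  Line 7: use 'z' -> OK (declared)
Total undeclared variable errors: 4

4


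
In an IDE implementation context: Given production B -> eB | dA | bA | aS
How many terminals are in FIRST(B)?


Production: B -> eB | dA | bA | aS
Examining each alternative for leading terminals:
  B -> eB : first terminal = 'e'
  B -> dA : first terminal = 'd'
  B -> bA : first terminal = 'b'
  B -> aS : first terminal = 'a'
FIRST(B) = {a, b, d, e}
Count: 4

4


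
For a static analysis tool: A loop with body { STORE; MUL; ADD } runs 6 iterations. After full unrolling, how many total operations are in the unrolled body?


Loop body operations: STORE, MUL, ADD (3 ops per iteration)
Unrolling 6 iterations:
  Iteration 1: STORE, MUL, ADD (3 ops)
  Iteration 2: STORE, MUL, ADD (3 ops)
  Iteration 3: STORE, MUL, ADD (3 ops)
  Iteration 4: STORE, MUL, ADD (3 ops)
  Iteration 5: STORE, MUL, ADD (3 ops)
  Iteration 6: STORE, MUL, ADD (3 ops)
Total: 6 iterations * 3 ops/iter = 18 operations

18


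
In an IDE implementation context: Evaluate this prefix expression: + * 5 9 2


Parsing prefix expression: + * 5 9 2
Step 1: Innermost operation '* 5 9'
  5 * 9 = 45
Step 2: Outer operation '+ [45] 2'
  45 + 2 = 47

47


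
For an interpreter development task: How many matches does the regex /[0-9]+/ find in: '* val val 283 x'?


Pattern: /[0-9]+/ (int literals)
Input: '* val val 283 x'
Scanning for matches:
  Match 1: '283'
Total matches: 1

1


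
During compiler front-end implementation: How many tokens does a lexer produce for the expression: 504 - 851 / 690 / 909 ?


Scanning '504 - 851 / 690 / 909'
Token 1: '504' -> integer_literal
Token 2: '-' -> operator
Token 3: '851' -> integer_literal
Token 4: '/' -> operator
Token 5: '690' -> integer_literal
Token 6: '/' -> operator
Token 7: '909' -> integer_literal
Total tokens: 7

7


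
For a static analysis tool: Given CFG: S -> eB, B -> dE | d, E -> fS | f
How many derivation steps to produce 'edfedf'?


Grammar: S -> eB, B -> dE | d, E -> fS | f
Deriving 'edfedf':
Step 1: S -> eB => eB
Step 2: B -> dE => edE
Step 3: E -> fS => edfS
Step 4: S -> eB => edfeB
Step 5: B -> dE => edfedE
Step 6: E -> f => edfedf
Total derivation steps: 6

6
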